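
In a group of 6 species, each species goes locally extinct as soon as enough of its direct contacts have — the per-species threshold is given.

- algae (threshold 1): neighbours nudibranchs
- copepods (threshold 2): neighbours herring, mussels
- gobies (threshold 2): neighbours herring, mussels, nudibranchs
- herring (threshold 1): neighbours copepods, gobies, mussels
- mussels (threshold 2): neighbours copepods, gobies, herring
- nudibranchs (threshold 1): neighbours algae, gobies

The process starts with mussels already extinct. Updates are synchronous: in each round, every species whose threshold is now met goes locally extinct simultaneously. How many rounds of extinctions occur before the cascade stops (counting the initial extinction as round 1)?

Round 1 — mussels goes locally extinct (initial).
Round 2 — checking thresholds:
  copepods: 1 of 2 neighbours < 2, below threshold.
  gobies: 1 of 3 neighbours < 2, below threshold.
  herring: 1 of 3 neighbours ≥ 1, goes locally extinct.
Round 3 — checking thresholds:
  copepods: 2 of 2 neighbours ≥ 2, goes locally extinct.
  gobies: 2 of 3 neighbours ≥ 2, goes locally extinct.
Round 4 — checking thresholds:
  nudibranchs: 1 of 2 neighbours ≥ 1, goes locally extinct.
Round 5 — checking thresholds:
  algae: 1 of 1 neighbours ≥ 1, goes locally extinct.
Round 6 — no new extinctions; cascade stops.

5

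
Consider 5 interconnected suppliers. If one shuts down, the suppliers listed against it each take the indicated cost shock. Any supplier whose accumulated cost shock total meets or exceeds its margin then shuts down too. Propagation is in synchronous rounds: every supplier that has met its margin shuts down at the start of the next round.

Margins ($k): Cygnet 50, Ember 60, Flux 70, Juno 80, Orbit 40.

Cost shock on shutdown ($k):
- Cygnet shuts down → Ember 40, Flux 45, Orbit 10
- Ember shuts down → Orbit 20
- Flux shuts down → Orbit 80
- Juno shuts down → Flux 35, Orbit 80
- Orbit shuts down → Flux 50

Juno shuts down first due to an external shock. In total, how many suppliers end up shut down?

Round 1 — Juno shuts down (initial).
  Flux: +35 → 35 < 70
  Orbit: +80 → 80 ≥ 40
Round 2 — Orbit shuts down.
  Flux: +50 → 85 ≥ 70
Round 3 — Flux shuts down.
No further shutdowns.

3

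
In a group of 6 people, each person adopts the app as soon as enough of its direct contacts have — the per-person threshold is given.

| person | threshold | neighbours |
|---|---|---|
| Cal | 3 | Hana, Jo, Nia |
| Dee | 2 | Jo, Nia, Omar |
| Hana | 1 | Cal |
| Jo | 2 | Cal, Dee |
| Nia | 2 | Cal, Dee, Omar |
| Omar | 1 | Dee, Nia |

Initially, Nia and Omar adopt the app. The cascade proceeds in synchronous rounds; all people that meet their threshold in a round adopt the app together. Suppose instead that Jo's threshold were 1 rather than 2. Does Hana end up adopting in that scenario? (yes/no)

no

With Jo's threshold at 1:
Round 1 — Nia, Omar adopt the app (initial).
Round 2 — checking thresholds:
  Cal: 1 of 3 neighbours < 3, below threshold.
  Dee: 2 of 3 neighbours ≥ 2, adopts the app.
Round 3 — checking thresholds:
  Cal: 1 of 3 neighbours < 3, below threshold.
  Jo: 1 of 2 neighbours ≥ 1, adopts the app.
Round 4 — no new adoptions; cascade stops.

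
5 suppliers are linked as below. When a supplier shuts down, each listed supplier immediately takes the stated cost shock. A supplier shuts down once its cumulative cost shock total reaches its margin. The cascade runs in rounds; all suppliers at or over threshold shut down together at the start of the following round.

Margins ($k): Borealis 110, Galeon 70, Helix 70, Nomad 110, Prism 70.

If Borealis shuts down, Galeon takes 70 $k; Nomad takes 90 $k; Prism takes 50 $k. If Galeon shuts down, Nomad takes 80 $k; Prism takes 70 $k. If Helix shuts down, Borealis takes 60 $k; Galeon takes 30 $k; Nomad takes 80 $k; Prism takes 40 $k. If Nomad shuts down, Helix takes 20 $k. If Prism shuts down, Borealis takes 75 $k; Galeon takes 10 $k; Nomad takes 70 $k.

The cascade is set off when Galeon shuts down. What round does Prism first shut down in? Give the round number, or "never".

Round 1 — Galeon shuts down (initial).
  Nomad: +80 → 80 < 110
  Prism: +70 → 70 ≥ 70
Round 2 — Prism shuts down.
  Borealis: +75 → 75 < 110
  Nomad: +70 → 150 ≥ 110
Round 3 — Nomad shuts down.
  Helix: +20 → 20 < 70
No further shutdowns.

2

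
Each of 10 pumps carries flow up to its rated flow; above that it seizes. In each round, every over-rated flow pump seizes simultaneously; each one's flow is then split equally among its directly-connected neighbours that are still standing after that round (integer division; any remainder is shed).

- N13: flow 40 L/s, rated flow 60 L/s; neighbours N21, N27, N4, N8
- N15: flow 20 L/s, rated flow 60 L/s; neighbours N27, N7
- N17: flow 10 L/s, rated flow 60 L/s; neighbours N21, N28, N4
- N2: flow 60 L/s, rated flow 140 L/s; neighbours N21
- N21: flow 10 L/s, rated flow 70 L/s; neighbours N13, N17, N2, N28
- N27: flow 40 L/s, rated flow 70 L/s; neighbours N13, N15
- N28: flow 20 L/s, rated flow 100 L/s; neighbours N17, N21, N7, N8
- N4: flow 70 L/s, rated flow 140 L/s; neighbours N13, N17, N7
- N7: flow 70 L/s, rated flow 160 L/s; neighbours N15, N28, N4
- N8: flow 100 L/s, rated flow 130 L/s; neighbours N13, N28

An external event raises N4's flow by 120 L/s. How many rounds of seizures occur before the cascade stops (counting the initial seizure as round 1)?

5

Round 1 — N4 at 190 > 140. N4 seizes.
  N4 sheds 190 L/s to N13, N17, N7: 63 each (1 lost).
    N13: 40+63 = 103 > 60
    N17: 10+63 = 73 > 60
    N7: 70+63 = 133 ≤ 160
Round 2 — N13, N17 seize.
  N13 sheds 103 L/s to N21, N27, N8: 34 each (1 lost).
    N21: 10+34 = 44 ≤ 70
    N27: 40+34 = 74 > 70
    N8: 100+34 = 134 > 130
  N17 sheds 73 L/s to N21, N28: 36 each (1 lost).
    N21: 44+36 = 80 > 70
    N28: 20+36 = 56 ≤ 100
Round 3 — N21, N27, N8 seize.
  N21 sheds 80 L/s to N2, N28: 40 each.
    N2: 60+40 = 100 ≤ 140
    N28: 56+40 = 96 ≤ 100
  N27 sheds 74 L/s to N15: 74 each.
    N15: 20+74 = 94 > 60
  N8 sheds 134 L/s to N28: 134 each.
    N28: 96+134 = 230 > 100
Round 4 — N15, N28 seize.
  N15 sheds 94 L/s to N7: 94 each.
    N7: 133+94 = 227 > 160
  N28 sheds 230 L/s to N7: 230 each.
    N7: 227+230 = 457 > 160
Round 5 — N7 seizes.
  N7 sheds 457 L/s: no online neighbours, lost.
No further seizures.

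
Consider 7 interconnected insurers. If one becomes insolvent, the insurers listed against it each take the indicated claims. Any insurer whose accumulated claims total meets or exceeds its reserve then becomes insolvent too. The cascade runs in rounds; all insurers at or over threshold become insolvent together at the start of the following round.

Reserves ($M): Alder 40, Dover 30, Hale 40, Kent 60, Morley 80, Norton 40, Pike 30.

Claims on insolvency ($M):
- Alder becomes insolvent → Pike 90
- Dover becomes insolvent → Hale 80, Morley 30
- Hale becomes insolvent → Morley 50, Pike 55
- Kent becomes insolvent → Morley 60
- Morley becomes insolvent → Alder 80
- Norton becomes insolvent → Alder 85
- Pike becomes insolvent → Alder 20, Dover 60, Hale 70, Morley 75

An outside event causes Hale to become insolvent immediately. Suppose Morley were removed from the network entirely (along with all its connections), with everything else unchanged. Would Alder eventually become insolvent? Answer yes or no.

With Morley removed:
Round 1 — Hale becomes insolvent (initial).
  Pike: +55 → 55 ≥ 30
Round 2 — Pike becomes insolvent.
  Alder: +20 → 20 < 40
  Dover: +60 → 60 ≥ 30
Round 3 — Dover becomes insolvent.
No further insolvencies.

no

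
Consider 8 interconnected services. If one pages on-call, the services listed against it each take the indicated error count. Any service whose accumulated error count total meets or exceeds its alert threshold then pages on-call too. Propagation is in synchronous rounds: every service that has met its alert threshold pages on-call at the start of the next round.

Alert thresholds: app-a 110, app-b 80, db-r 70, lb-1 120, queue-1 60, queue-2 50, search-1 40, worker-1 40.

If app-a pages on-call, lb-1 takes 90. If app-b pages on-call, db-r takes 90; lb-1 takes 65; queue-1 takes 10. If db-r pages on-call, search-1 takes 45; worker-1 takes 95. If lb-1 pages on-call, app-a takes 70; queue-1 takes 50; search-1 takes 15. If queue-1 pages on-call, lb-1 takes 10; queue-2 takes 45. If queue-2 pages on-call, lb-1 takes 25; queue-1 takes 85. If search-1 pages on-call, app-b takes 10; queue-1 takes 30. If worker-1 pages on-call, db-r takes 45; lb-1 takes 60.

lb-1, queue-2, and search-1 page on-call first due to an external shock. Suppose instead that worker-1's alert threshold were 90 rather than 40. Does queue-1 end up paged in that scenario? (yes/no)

With worker-1's alert threshold at 90:
Round 1 — lb-1, queue-2, search-1 page on-call (initial).
  app-a: +70 → 70 < 110
  app-b: +10 → 10 < 80
  queue-1: +50+85+30 → 165 ≥ 60
Round 2 — queue-1 pages on-call.
No further pages.

yes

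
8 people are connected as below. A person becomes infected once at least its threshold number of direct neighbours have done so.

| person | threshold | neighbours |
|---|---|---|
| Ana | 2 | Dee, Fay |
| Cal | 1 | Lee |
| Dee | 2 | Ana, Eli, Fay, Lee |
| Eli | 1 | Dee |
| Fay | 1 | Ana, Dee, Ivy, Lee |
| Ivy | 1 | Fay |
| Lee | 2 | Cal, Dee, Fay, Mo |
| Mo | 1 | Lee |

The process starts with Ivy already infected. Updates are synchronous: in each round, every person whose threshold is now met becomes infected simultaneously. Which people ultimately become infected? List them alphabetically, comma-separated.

Round 1 — Ivy becomes infected (initial).
Round 2 — checking thresholds:
  Fay: 1 of 4 neighbours ≥ 1, becomes infected.
Round 3 — no new infections; cascade stops.

Fay, Ivy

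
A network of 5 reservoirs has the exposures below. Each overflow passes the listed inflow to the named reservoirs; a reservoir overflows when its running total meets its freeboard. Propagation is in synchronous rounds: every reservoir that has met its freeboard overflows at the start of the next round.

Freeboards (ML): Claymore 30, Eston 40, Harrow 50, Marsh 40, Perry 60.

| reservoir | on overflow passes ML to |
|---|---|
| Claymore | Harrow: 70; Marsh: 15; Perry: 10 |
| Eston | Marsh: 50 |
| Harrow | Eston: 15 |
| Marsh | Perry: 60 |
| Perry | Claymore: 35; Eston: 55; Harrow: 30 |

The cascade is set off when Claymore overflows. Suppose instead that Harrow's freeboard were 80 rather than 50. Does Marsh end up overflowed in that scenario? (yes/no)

no

With Harrow's freeboard at 80:
Round 1 — Claymore overflows (initial).
  Harrow: +70 → 70 < 80
  Marsh: +15 → 15 < 40
  Perry: +10 → 10 < 60
No further overflows.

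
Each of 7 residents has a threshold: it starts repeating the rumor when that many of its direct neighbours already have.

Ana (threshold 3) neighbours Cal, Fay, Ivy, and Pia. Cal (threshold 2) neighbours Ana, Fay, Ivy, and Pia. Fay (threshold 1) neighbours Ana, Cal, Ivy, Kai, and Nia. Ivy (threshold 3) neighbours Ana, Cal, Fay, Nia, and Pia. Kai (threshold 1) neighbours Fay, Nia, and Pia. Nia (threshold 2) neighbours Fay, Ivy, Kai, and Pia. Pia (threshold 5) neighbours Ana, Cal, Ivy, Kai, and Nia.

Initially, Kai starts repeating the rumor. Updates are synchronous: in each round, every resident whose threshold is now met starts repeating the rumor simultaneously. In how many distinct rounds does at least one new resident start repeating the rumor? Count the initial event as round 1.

Round 1 — Kai starts repeating the rumor (initial).
Round 2 — checking thresholds:
  Fay: 1 of 5 neighbours ≥ 1, starts repeating the rumor.
  Nia: 1 of 4 neighbours < 2, not yet.
  Pia: 1 of 5 neighbours < 5, not yet.
Round 3 — checking thresholds:
  Ana: 1 of 4 neighbours < 3, not yet.
  Cal: 1 of 4 neighbours < 2, not yet.
  Ivy: 1 of 5 neighbours < 3, not yet.
  Nia: 2 of 4 neighbours ≥ 2, starts repeating the rumor.
  Pia: 1 of 5 neighbours < 5, not yet.
Round 4 — no new spreads; cascade stops.

3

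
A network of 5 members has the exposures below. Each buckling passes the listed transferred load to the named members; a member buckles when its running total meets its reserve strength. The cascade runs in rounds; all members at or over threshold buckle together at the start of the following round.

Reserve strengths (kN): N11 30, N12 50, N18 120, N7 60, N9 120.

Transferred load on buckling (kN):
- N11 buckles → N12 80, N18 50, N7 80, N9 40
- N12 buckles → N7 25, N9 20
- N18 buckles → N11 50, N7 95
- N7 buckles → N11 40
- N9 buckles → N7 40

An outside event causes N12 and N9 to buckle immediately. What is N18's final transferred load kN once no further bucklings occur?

50

Round 1 — N12, N9 buckle (initial).
  N7: +25+40 → 65 ≥ 60
Round 2 — N7 buckles.
  N11: +40 → 40 ≥ 30
Round 3 — N11 buckles.
  N18: +50 → 50 < 120
No further bucklings.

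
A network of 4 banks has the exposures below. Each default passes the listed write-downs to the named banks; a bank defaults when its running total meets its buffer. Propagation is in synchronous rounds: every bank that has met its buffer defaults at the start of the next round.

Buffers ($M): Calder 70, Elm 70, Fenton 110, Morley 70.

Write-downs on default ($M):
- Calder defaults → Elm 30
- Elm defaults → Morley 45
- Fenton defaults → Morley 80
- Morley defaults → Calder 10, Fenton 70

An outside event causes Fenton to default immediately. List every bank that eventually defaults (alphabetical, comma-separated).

Fenton, Morley

Round 1 — Fenton defaults (initial).
  Morley: +80 → 80 ≥ 70
Round 2 — Morley defaults.
  Calder: +10 → 10 < 70
No further defaults.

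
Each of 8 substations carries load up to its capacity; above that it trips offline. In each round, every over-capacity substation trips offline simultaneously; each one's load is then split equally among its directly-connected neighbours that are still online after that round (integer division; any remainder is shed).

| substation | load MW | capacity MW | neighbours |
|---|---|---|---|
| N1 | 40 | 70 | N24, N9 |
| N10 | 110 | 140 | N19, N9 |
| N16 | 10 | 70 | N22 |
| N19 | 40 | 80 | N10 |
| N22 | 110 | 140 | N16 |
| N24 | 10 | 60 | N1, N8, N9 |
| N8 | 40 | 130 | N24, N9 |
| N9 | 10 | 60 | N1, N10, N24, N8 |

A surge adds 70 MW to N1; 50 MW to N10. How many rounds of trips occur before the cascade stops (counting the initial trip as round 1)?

Round 1 — N1 at 110 > 70; N10 at 160 > 140. N1, N10 trip offline.
  N1 sheds 110 MW to N24, N9: 55 each.
    N24: 10+55 = 65 > 60
    N9: 10+55 = 65 > 60
  N10 sheds 160 MW to N19, N9: 80 each.
    N19: 40+80 = 120 > 80
    N9: 65+80 = 145 > 60
Round 2 — N19, N24, N9 trip offline.
  N19 sheds 120 MW: no online neighbours, lost.
  N24 sheds 65 MW to N8: 65 each.
    N8: 40+65 = 105 ≤ 130
  N9 sheds 145 MW to N8: 145 each.
    N8: 105+145 = 250 > 130
Round 3 — N8 trips offline.
  N8 sheds 250 MW: no online neighbours, lost.
No further trips.

3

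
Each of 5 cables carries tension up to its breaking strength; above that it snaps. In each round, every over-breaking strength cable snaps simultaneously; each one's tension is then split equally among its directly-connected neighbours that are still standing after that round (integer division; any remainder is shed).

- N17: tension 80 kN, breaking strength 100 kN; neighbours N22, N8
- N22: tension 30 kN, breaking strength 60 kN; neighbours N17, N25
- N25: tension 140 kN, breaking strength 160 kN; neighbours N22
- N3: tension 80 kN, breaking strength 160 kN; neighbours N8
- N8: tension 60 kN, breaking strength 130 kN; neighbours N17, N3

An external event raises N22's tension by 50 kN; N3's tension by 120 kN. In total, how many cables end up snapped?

5

Round 1 — N22 at 80 > 60; N3 at 200 > 160. N22, N3 snap.
  N22 sheds 80 kN to N17, N25: 40 each.
    N17: 80+40 = 120 > 100
    N25: 140+40 = 180 > 160
  N3 sheds 200 kN to N8: 200 each.
    N8: 60+200 = 260 > 130
Round 2 — N17, N25, N8 snap.
  N17 sheds 120 kN: no online neighbours, lost.
  N25 sheds 180 kN: no online neighbours, lost.
  N8 sheds 260 kN: no online neighbours, lost.
No further breaks.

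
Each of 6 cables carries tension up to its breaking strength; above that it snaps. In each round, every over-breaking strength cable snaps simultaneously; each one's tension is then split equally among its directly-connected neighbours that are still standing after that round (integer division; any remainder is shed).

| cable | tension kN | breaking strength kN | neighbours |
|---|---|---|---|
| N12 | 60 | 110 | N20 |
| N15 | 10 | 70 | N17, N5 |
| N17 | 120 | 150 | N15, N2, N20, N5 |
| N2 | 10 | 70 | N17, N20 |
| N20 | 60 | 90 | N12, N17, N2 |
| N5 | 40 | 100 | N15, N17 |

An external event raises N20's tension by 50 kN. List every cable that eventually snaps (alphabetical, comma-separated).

Round 1 — N20 at 110 > 90. N20 snaps.
  N20 sheds 110 kN to N12, N17, N2: 36 each (2 lost).
    N12: 60+36 = 96 ≤ 110
    N17: 120+36 = 156 > 150
    N2: 10+36 = 46 ≤ 70
Round 2 — N17 snaps.
  N17 sheds 156 kN to N15, N2, N5: 52 each.
    N15: 10+52 = 62 ≤ 70
    N2: 46+52 = 98 > 70
    N5: 40+52 = 92 ≤ 100
Round 3 — N2 snaps.
  N2 sheds 98 kN: no online neighbours, lost.
No further breaks.

N17, N2, N20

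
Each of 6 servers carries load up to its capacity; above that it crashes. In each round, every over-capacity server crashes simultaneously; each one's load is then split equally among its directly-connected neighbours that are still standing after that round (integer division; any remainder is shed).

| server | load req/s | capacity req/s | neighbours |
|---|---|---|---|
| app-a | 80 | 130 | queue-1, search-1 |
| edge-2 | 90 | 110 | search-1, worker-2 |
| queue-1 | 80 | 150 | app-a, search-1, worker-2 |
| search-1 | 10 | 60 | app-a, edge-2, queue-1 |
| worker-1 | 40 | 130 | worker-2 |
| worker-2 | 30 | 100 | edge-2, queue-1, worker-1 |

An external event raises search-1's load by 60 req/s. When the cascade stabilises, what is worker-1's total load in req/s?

111

Round 1 — search-1 at 70 > 60. search-1 crashes.
  search-1 sheds 70 req/s to app-a, edge-2, queue-1: 23 each (1 lost).
    app-a: 80+23 = 103 ≤ 130
    edge-2: 90+23 = 113 > 110
    queue-1: 80+23 = 103 ≤ 150
Round 2 — edge-2 crashes.
  edge-2 sheds 113 req/s to worker-2: 113 each.
    worker-2: 30+113 = 143 > 100
Round 3 — worker-2 crashes.
  worker-2 sheds 143 req/s to queue-1, worker-1: 71 each (1 lost).
    queue-1: 103+71 = 174 > 150
    worker-1: 40+71 = 111 ≤ 130
Round 4 — queue-1 crashes.
  queue-1 sheds 174 req/s to app-a: 174 each.
    app-a: 103+174 = 277 > 130
Round 5 — app-a crashes.
  app-a sheds 277 req/s: no online neighbours, lost.
No further crashes.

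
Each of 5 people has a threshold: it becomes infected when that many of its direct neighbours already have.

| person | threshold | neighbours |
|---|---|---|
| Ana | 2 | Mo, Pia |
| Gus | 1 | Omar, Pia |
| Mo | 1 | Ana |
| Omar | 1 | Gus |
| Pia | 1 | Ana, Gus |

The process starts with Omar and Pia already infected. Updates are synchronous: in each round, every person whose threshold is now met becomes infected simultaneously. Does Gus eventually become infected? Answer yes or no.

Round 1 — Omar, Pia become infected (initial).
Round 2 — checking thresholds:
  Ana: 1 of 2 neighbours < 2, below threshold.
  Gus: 2 of 2 neighbours ≥ 1, becomes infected.
Round 3 — no new infections; cascade stops.

yes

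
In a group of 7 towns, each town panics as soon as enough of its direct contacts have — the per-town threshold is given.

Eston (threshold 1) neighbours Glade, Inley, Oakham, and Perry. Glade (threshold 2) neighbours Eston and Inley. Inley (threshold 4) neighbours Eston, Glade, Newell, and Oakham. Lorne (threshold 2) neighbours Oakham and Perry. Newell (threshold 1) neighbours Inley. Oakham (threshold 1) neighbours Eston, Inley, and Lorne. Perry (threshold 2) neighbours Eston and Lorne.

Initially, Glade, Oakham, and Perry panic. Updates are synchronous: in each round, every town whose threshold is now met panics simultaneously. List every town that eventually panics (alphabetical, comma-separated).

Eston, Glade, Lorne, Oakham, Perry

Round 1 — Glade, Oakham, Perry panic (initial).
Round 2 — checking thresholds:
  Eston: 3 of 4 neighbours ≥ 1, panics.
  Inley: 2 of 4 neighbours < 4, not yet.
  Lorne: 2 of 2 neighbours ≥ 2, panics.
Round 3 — no new panics; cascade stops.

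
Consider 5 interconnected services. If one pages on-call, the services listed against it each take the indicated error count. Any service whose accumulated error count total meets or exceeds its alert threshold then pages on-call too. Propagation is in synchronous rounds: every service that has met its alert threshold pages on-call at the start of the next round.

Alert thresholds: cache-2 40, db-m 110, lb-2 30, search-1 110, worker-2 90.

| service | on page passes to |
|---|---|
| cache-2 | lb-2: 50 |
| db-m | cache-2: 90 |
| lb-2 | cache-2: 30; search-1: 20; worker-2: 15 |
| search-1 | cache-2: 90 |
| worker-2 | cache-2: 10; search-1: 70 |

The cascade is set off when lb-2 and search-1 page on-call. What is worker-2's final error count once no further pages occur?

15

Round 1 — lb-2, search-1 page on-call (initial).
  cache-2: +30+90 → 120 ≥ 40
  worker-2: +15 → 15 < 90
Round 2 — cache-2 pages on-call.
No further pages.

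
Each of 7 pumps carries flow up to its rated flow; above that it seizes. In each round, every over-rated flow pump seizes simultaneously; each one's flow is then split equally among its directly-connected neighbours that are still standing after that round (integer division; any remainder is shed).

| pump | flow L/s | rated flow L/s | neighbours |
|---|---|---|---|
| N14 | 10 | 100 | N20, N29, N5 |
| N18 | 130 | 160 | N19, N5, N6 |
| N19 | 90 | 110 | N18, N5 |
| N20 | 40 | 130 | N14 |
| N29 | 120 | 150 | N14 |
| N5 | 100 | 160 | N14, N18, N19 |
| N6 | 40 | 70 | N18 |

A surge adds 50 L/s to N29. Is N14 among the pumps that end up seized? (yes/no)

Round 1 — N29 at 170 > 150. N29 seizes.
  N29 sheds 170 L/s to N14: 170 each.
    N14: 10+170 = 180 > 100
Round 2 — N14 seizes.
  N14 sheds 180 L/s to N20, N5: 90 each.
    N20: 40+90 = 130 ≤ 130
    N5: 100+90 = 190 > 160
Round 3 — N5 seizes.
  N5 sheds 190 L/s to N18, N19: 95 each.
    N18: 130+95 = 225 > 160
    N19: 90+95 = 185 > 110
Round 4 — N18, N19 seize.
  N18 sheds 225 L/s to N6: 225 each.
    N6: 40+225 = 265 > 70
  N19 sheds 185 L/s: no online neighbours, lost.
Round 5 — N6 seizes.
  N6 sheds 265 L/s: no online neighbours, lost.
No further seizures.

yes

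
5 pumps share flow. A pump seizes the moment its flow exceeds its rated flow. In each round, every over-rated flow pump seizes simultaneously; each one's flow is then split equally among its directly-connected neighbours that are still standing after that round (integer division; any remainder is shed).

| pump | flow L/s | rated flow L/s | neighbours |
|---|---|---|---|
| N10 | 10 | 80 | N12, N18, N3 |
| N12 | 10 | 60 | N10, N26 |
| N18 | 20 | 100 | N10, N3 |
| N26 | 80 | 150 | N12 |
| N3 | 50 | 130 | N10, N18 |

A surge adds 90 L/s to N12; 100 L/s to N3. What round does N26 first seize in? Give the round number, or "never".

Round 1 — N12 at 100 > 60; N3 at 150 > 130. N12, N3 seize.
  N12 sheds 100 L/s to N10, N26: 50 each.
    N10: 10+50 = 60 ≤ 80
    N26: 80+50 = 130 ≤ 150
  N3 sheds 150 L/s to N10, N18: 75 each.
    N10: 60+75 = 135 > 80
    N18: 20+75 = 95 ≤ 100
Round 2 — N10 seizes.
  N10 sheds 135 L/s to N18: 135 each.
    N18: 95+135 = 230 > 100
Round 3 — N18 seizes.
  N18 sheds 230 L/s: no online neighbours, lost.
No further seizures.

never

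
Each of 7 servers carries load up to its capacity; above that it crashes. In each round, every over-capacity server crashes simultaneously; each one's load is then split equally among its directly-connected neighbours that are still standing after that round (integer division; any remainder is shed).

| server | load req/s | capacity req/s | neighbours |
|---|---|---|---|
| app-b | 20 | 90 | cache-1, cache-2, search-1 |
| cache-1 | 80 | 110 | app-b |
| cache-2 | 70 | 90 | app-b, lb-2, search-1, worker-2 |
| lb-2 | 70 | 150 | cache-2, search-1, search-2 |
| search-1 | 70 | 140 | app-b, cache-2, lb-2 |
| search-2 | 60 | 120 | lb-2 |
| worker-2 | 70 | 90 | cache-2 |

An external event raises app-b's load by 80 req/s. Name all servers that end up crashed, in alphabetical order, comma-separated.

Round 1 — app-b at 100 > 90. app-b crashes.
  app-b sheds 100 req/s to cache-1, cache-2, search-1: 33 each (1 lost).
    cache-1: 80+33 = 113 > 110
    cache-2: 70+33 = 103 > 90
    search-1: 70+33 = 103 ≤ 140
Round 2 — cache-1, cache-2 crash.
  cache-1 sheds 113 req/s: no online neighbours, lost.
  cache-2 sheds 103 req/s to lb-2, search-1, worker-2: 34 each (1 lost).
    lb-2: 70+34 = 104 ≤ 150
    search-1: 103+34 = 137 ≤ 140
    worker-2: 70+34 = 104 > 90
Round 3 — worker-2 crashes.
  worker-2 sheds 104 req/s: no online neighbours, lost.
No further crashes.

app-b, cache-1, cache-2, worker-2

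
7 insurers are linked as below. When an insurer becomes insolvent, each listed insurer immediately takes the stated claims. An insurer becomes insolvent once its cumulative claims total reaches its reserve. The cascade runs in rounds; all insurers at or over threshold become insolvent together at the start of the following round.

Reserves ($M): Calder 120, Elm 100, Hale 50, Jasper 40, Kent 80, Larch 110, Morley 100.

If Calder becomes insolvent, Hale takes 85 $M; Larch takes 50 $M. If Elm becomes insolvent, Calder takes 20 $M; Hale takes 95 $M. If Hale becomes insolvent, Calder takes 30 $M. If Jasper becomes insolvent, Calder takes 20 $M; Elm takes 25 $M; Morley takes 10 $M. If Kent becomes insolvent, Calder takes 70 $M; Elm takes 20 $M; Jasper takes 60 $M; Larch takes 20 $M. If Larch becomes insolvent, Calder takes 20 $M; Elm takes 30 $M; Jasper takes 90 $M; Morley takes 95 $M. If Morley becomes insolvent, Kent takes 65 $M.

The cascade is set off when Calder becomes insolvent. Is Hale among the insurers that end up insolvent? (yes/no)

yes

Round 1 — Calder becomes insolvent (initial).
  Hale: +85 → 85 ≥ 50
  Larch: +50 → 50 < 110
Round 2 — Hale becomes insolvent.
No further insolvencies.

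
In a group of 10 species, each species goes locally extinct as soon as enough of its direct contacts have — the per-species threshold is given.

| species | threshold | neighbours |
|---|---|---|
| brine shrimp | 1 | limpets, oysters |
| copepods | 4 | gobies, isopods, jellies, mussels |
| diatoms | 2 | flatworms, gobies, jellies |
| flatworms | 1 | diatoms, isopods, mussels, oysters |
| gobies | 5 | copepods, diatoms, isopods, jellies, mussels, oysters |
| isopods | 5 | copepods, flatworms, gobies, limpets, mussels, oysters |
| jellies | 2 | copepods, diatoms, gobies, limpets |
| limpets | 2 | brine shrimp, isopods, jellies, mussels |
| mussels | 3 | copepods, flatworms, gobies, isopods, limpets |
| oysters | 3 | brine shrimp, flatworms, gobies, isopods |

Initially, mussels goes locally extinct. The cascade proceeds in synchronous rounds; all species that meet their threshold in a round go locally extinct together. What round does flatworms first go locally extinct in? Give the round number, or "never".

Round 1 — mussels goes locally extinct (initial).
Round 2 — checking thresholds:
  copepods: 1 of 4 neighbours < 4, below threshold.
  flatworms: 1 of 4 neighbours ≥ 1, goes locally extinct.
  gobies: 1 of 6 neighbours < 5, below threshold.
  isopods: 1 of 6 neighbours < 5, below threshold.
  limpets: 1 of 4 neighbours < 2, below threshold.
Round 3 — no new extinctions; cascade stops.

2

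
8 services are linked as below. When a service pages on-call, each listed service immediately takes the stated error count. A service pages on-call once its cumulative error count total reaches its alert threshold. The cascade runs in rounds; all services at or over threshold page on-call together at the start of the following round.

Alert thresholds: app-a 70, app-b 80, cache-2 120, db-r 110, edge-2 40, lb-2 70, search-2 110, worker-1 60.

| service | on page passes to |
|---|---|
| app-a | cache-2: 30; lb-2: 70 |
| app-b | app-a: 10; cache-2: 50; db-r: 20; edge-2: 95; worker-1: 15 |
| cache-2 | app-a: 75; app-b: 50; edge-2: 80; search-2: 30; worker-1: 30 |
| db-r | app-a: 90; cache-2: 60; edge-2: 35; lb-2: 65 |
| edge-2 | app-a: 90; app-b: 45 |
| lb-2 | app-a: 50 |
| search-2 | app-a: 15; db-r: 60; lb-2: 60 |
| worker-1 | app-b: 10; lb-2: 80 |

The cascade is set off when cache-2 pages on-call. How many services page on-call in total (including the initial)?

Round 1 — cache-2 pages on-call (initial).
  app-a: +75 → 75 ≥ 70
  app-b: +50 → 50 < 80
  edge-2: +80 → 80 ≥ 40
  search-2: +30 → 30 < 110
  worker-1: +30 → 30 < 60
Round 2 — app-a, edge-2 page on-call.
  app-b: +45 → 95 ≥ 80
  lb-2: +70 → 70 ≥ 70
Round 3 — app-b, lb-2 page on-call.
  db-r: +20 → 20 < 110
  worker-1: +15 → 45 < 60
No further pages.

5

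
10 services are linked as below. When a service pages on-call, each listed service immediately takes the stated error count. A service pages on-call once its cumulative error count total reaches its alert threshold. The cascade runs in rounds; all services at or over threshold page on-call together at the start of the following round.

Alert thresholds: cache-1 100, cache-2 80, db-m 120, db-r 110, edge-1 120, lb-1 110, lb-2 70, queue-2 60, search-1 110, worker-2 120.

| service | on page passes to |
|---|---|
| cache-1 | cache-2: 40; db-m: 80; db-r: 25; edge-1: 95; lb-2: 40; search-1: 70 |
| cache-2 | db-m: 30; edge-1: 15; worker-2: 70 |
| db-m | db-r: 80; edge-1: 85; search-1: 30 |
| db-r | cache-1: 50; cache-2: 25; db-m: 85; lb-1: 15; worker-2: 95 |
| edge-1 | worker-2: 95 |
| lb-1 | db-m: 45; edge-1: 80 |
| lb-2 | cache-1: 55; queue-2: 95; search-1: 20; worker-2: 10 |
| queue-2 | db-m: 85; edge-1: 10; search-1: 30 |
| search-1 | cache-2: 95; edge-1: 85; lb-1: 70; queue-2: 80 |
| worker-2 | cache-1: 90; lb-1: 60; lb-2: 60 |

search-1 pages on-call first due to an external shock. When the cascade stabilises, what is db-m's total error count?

Round 1 — search-1 pages on-call (initial).
  cache-2: +95 → 95 ≥ 80
  edge-1: +85 → 85 < 120
  lb-1: +70 → 70 < 110
  queue-2: +80 → 80 ≥ 60
Round 2 — cache-2, queue-2 page on-call.
  db-m: +30+85 → 115 < 120
  edge-1: +15+10 → 110 < 120
  worker-2: +70 → 70 < 120
No further pages.

115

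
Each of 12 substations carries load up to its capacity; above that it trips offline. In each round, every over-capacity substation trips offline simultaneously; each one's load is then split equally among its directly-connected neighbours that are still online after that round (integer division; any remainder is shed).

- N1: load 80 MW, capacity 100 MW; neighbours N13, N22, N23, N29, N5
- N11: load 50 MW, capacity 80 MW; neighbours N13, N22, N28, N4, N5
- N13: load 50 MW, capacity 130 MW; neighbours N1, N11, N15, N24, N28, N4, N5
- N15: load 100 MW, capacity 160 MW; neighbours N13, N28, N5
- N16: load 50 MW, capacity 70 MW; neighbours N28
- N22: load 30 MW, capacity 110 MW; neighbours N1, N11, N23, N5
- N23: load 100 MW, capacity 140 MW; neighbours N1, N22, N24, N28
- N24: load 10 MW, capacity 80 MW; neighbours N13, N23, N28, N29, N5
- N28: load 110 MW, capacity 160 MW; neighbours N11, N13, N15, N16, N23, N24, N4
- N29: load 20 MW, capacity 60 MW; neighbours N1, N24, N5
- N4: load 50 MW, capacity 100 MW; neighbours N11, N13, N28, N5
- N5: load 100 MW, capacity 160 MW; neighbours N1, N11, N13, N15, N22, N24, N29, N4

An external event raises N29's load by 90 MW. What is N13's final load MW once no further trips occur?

106

Round 1 — N29 at 110 > 60. N29 trips offline.
  N29 sheds 110 MW to N1, N24, N5: 36 each (2 lost).
    N1: 80+36 = 116 > 100
    N24: 10+36 = 46 ≤ 80
    N5: 100+36 = 136 ≤ 160
Round 2 — N1 trips offline.
  N1 sheds 116 MW to N13, N22, N23, N5: 29 each.
    N13: 50+29 = 79 ≤ 130
    N22: 30+29 = 59 ≤ 110
    N23: 100+29 = 129 ≤ 140
    N5: 136+29 = 165 > 160
Round 3 — N5 trips offline.
  N5 sheds 165 MW to N11, N13, N15, N22, N24, N4: 27 each (3 lost).
    N11: 50+27 = 77 ≤ 80
    N13: 79+27 = 106 ≤ 130
    N15: 100+27 = 127 ≤ 160
    N22: 59+27 = 86 ≤ 110
    N24: 46+27 = 73 ≤ 80
    N4: 50+27 = 77 ≤ 100
No further trips.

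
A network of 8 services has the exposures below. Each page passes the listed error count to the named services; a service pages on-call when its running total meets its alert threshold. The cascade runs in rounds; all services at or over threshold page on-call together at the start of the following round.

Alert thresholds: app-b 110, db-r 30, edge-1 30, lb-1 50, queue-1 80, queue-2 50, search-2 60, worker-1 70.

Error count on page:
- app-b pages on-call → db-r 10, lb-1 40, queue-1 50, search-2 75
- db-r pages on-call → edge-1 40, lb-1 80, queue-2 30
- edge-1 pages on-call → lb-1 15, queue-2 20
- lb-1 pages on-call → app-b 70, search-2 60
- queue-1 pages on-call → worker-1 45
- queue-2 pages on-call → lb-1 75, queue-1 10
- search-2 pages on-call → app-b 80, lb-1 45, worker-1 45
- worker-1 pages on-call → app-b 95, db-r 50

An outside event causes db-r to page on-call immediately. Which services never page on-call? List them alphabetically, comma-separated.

Round 1 — db-r pages on-call (initial).
  edge-1: +40 → 40 ≥ 30
  lb-1: +80 → 80 ≥ 50
  queue-2: +30 → 30 < 50
Round 2 — edge-1, lb-1 page on-call.
  app-b: +70 → 70 < 110
  queue-2: +20 → 50 ≥ 50
  search-2: +60 → 60 ≥ 60
Round 3 — queue-2, search-2 page on-call.
  app-b: +80 → 150 ≥ 110
  queue-1: +10 → 10 < 80
  worker-1: +45 → 45 < 70
Round 4 — app-b pages on-call.
  queue-1: +50 → 60 < 80
No further pages.

queue-1, worker-1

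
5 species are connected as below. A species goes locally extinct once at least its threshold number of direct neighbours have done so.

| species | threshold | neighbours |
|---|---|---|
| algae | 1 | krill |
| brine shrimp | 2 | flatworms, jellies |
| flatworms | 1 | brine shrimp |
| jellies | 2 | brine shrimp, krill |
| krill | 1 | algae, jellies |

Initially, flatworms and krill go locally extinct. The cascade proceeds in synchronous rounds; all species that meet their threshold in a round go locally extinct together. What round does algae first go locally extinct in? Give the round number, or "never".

2

Round 1 — flatworms, krill go locally extinct (initial).
Round 2 — checking thresholds:
  algae: 1 of 1 neighbours ≥ 1, goes locally extinct.
  brine shrimp: 1 of 2 neighbours < 2, below threshold.
  jellies: 1 of 2 neighbours < 2, below threshold.
Round 3 — no new extinctions; cascade stops.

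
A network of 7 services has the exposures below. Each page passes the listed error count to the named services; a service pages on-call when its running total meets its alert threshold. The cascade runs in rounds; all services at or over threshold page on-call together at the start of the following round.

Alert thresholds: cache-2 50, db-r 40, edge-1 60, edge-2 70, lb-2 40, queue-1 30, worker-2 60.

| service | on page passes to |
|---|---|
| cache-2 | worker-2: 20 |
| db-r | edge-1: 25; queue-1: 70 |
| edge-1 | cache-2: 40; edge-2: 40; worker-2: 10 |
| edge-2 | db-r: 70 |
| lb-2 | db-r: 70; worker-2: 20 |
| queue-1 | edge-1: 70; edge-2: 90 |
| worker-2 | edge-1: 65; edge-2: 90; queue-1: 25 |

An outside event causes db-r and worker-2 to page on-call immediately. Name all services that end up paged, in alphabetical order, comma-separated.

Round 1 — db-r, worker-2 page on-call (initial).
  edge-1: +25+65 → 90 ≥ 60
  edge-2: +90 → 90 ≥ 70
  queue-1: +70+25 → 95 ≥ 30
Round 2 — edge-1, edge-2, queue-1 page on-call.
  cache-2: +40 → 40 < 50
No further pages.

db-r, edge-1, edge-2, queue-1, worker-2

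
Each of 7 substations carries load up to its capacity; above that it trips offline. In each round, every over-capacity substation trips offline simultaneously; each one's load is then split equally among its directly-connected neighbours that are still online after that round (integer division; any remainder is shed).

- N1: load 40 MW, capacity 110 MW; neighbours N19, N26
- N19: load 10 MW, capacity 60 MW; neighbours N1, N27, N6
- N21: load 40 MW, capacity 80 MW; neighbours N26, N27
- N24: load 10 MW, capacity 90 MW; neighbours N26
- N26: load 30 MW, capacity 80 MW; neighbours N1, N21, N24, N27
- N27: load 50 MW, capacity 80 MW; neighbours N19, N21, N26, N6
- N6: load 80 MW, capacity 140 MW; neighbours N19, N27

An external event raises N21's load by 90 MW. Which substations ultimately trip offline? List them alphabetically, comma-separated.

Round 1 — N21 at 130 > 80. N21 trips offline.
  N21 sheds 130 MW to N26, N27: 65 each.
    N26: 30+65 = 95 > 80
    N27: 50+65 = 115 > 80
Round 2 — N26, N27 trip offline.
  N26 sheds 95 MW to N1, N24: 47 each (1 lost).
    N1: 40+47 = 87 ≤ 110
    N24: 10+47 = 57 ≤ 90
  N27 sheds 115 MW to N19, N6: 57 each (1 lost).
    N19: 10+57 = 67 > 60
    N6: 80+57 = 137 ≤ 140
Round 3 — N19 trips offline.
  N19 sheds 67 MW to N1, N6: 33 each (1 lost).
    N1: 87+33 = 120 > 110
    N6: 137+33 = 170 > 140
Round 4 — N1, N6 trip offline.
  N1 sheds 120 MW: no online neighbours, lost.
  N6 sheds 170 MW: no online neighbours, lost.
No further trips.

N1, N19, N21, N26, N27, N6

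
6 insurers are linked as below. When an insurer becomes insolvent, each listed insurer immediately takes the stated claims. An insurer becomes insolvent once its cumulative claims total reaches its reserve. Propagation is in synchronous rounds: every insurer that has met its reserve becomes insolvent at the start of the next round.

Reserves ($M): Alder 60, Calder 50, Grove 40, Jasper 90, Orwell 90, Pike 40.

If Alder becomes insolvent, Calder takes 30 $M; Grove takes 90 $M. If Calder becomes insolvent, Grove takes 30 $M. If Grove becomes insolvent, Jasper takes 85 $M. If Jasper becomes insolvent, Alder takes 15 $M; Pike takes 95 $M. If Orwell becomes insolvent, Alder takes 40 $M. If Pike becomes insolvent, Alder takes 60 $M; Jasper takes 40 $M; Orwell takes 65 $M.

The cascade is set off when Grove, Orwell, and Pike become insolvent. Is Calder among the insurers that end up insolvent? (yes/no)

no

Round 1 — Grove, Orwell, Pike become insolvent (initial).
  Alder: +40+60 → 100 ≥ 60
  Jasper: +85+40 → 125 ≥ 90
Round 2 — Alder, Jasper become insolvent.
  Calder: +30 → 30 < 50
No further insolvencies.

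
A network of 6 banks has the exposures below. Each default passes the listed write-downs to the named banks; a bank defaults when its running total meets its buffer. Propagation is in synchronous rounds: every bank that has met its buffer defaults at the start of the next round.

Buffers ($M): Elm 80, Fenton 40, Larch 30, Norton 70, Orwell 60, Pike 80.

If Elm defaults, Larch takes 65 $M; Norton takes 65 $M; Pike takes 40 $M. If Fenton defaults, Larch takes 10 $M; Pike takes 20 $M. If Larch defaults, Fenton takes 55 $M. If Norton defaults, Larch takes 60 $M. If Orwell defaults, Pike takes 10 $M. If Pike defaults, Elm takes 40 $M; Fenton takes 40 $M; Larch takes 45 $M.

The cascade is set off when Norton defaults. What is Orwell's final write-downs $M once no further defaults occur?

0

Round 1 — Norton defaults (initial).
  Larch: +60 → 60 ≥ 30
Round 2 — Larch defaults.
  Fenton: +55 → 55 ≥ 40
Round 3 — Fenton defaults.
  Pike: +20 → 20 < 80
No further defaults.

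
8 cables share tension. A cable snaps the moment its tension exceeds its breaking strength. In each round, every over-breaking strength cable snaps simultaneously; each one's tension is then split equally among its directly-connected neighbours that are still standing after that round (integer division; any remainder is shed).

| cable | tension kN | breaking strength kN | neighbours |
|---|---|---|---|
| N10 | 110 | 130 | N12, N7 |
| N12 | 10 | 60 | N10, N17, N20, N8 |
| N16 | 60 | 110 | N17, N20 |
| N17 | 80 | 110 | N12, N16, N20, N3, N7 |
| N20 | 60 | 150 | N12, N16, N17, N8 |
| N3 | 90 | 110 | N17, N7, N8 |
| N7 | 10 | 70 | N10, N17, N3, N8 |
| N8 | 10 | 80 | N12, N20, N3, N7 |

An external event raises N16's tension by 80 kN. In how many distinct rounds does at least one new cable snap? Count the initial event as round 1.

Round 1 — N16 at 140 > 110. N16 snaps.
  N16 sheds 140 kN to N17, N20: 70 each.
    N17: 80+70 = 150 > 110
    N20: 60+70 = 130 ≤ 150
Round 2 — N17 snaps.
  N17 sheds 150 kN to N12, N20, N3, N7: 37 each (2 lost).
    N12: 10+37 = 47 ≤ 60
    N20: 130+37 = 167 > 150
    N3: 90+37 = 127 > 110
    N7: 10+37 = 47 ≤ 70
Round 3 — N20, N3 snap.
  N20 sheds 167 kN to N12, N8: 83 each (1 lost).
    N12: 47+83 = 130 > 60
    N8: 10+83 = 93 > 80
  N3 sheds 127 kN to N7, N8: 63 each (1 lost).
    N7: 47+63 = 110 > 70
    N8: 93+63 = 156 > 80
Round 4 — N12, N7, N8 snap.
  N12 sheds 130 kN to N10: 130 each.
    N10: 110+130 = 240 > 130
  N7 sheds 110 kN to N10: 110 each.
    N10: 240+110 = 350 > 130
  N8 sheds 156 kN: no online neighbours, lost.
Round 5 — N10 snaps.
  N10 sheds 350 kN: no online neighbours, lost.
No further breaks.

5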